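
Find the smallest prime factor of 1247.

29

1247 is odd.
Digit sum 14, not divisible by 3.
Ends in 7: not divisible by 5.
7: 1247 = 7·178 + 1
11: 1247 = 11·113 + 4
13: 1247 = 13·95 + 12
17: 1247 = 17·73 + 6
19: 1247 = 19·65 + 12
23: 1247 = 23·54 + 5
29: 1247 = 29·43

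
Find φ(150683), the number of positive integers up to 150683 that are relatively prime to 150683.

Factor: 150683 = 13 · 67 · 173.
φ(150683) = (13−1) · (67−1) · (173−1) = 12 · 66 · 172 = 136224.

136224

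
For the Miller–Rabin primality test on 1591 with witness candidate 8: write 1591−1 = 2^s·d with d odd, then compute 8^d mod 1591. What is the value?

1591 − 1 = 1590 = 2^1 · 795, so d = 795.
8^1 ≡ 8 (mod 1591)
8^2 ≡ 8^2 = 64 ≡ 64 (mod 1591)
8^4 ≡ 64^2 = 4096 ≡ 914 (mod 1591)
8^8 ≡ 914^2 = 835396 ≡ 121 (mod 1591)
8^16 ≡ 121^2 = 14641 ≡ 322 (mod 1591)
8^32 ≡ 322^2 = 103684 ≡ 269 (mod 1591)
8^64 ≡ 269^2 = 72361 ≡ 766 (mod 1591)
8^128 ≡ 766^2 = 586756 ≡ 1268 (mod 1591)
8^256 ≡ 1268^2 = 1607824 ≡ 914 (mod 1591)
8^512 ≡ 914^2 = 835396 ≡ 121 (mod 1591)
795 = 512 + 256 + 16 + 8 + 2 + 1 in binary powers of 2.
So 8^795 ≡ 121 · 914 · 322 · 121 · 64 · 8 ≡ 290 (mod 1591).
Squaring chain: 290; never reaches −1, so base 8 is a Miller–Rabin witness that 1591 is composite.

290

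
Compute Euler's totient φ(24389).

Factor: 24389 = 29^3.
φ(24389) = 29^2·(29−1) = 23548.

23548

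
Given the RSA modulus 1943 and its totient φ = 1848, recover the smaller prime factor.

φ(n) = (p−1)(q−1) = n − (p+q) + 1, so p + q = 1943 − 1848 + 1 = 96.
p and q are the roots of t² − 96t + 1943 = 0.
Discriminant: 96² − 4·1943 = 9216 − 7772 = 1444; √1444 = 38.
q = (96 − 38)/2 = 29, p = (96 + 38)/2 = 67.
Check: 29 · 67 = 1943.

29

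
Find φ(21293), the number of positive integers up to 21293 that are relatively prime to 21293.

20988

Factor: 21293 = 107 · 199.
φ(21293) = (107−1) · (199−1) = 106 · 198 = 20988.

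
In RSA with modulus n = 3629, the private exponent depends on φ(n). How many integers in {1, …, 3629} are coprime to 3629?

3420

Factor: 3629 = 19 · 191.
φ(3629) = (19−1) · (191−1) = 18 · 190 = 3420.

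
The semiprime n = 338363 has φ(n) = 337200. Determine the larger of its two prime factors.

φ(n) = (p−1)(q−1) = n − (p+q) + 1, so p + q = 338363 − 337200 + 1 = 1164.
p and q are the roots of t² − 1164t + 338363 = 0.
Discriminant: 1164² − 4·338363 = 1354896 − 1353452 = 1444; √1444 = 38.
q = (1164 − 38)/2 = 563, p = (1164 + 38)/2 = 601.
Check: 563 · 601 = 338363.

601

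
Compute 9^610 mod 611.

191

9^1 ≡ 9 (mod 611)
9^2 ≡ 9^2 = 81 ≡ 81 (mod 611)
9^4 ≡ 81^2 = 6561 ≡ 451 (mod 611)
9^8 ≡ 451^2 = 203401 ≡ 549 (mod 611)
9^16 ≡ 549^2 = 301401 ≡ 178 (mod 611)
9^32 ≡ 178^2 = 31684 ≡ 523 (mod 611)
9^64 ≡ 523^2 = 273529 ≡ 412 (mod 611)
9^128 ≡ 412^2 = 169744 ≡ 497 (mod 611)
9^256 ≡ 497^2 = 247009 ≡ 165 (mod 611)
9^512 ≡ 165^2 = 27225 ≡ 341 (mod 611)
610 = 512 + 64 + 32 + 2 in binary powers of 2.
So 9^610 ≡ 341 · 412 · 523 · 81 ≡ 191 (mod 611).
Since 191 ≠ 1, base 9 is a Fermat witness: 611 is composite.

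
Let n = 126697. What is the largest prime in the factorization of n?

67

126697 = 31 · 4087
4087 = 61 · 67
67 is prime.
So 126697 = 31 · 61 · 67; the largest prime factor is 67.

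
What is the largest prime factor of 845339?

67

845339 = 11 · 76849
76849 = 31 · 2479
2479 = 37 · 67
67 is prime.
So 845339 = 11 · 31 · 37 · 67; the largest prime factor is 67.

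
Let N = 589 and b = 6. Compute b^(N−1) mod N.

6^1 ≡ 6 (mod 589)
6^2 ≡ 6^2 = 36 ≡ 36 (mod 589)
6^4 ≡ 36^2 = 1296 ≡ 118 (mod 589)
6^8 ≡ 118^2 = 13924 ≡ 377 (mod 589)
6^16 ≡ 377^2 = 142129 ≡ 180 (mod 589)
6^32 ≡ 180^2 = 32400 ≡ 5 (mod 589)
6^64 ≡ 5^2 = 25 ≡ 25 (mod 589)
6^128 ≡ 25^2 = 625 ≡ 36 (mod 589)
6^256 ≡ 36^2 = 1296 ≡ 118 (mod 589)
6^512 ≡ 118^2 = 13924 ≡ 377 (mod 589)
588 = 512 + 64 + 8 + 4 in binary powers of 2.
So 6^588 ≡ 377 · 25 · 377 · 118 ≡ 311 (mod 589).
Since 311 ≠ 1, base 6 is a Fermat witness: 589 is composite.

311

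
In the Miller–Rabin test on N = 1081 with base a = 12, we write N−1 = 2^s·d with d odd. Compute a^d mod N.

1081 − 1 = 1080 = 2^3 · 135, so d = 135.
12^1 ≡ 12 (mod 1081)
12^2 ≡ 12^2 = 144 ≡ 144 (mod 1081)
12^4 ≡ 144^2 = 20736 ≡ 197 (mod 1081)
12^8 ≡ 197^2 = 38809 ≡ 974 (mod 1081)
12^16 ≡ 974^2 = 948676 ≡ 639 (mod 1081)
12^32 ≡ 639^2 = 408321 ≡ 784 (mod 1081)
12^64 ≡ 784^2 = 614656 ≡ 648 (mod 1081)
12^128 ≡ 648^2 = 419904 ≡ 476 (mod 1081)
135 = 128 + 4 + 2 + 1 in binary powers of 2.
So 12^135 ≡ 476 · 197 · 144 · 12 ≡ 440 (mod 1081).
Squaring chain: 440 → 101 → 472; never reaches −1, so base 12 is a Miller–Rabin witness that 1081 is composite.

440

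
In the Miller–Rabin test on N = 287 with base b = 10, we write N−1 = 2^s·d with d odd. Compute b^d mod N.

287 − 1 = 286 = 2^1 · 143, so d = 143.
10^1 ≡ 10 (mod 287)
10^2 ≡ 10^2 = 100 ≡ 100 (mod 287)
10^4 ≡ 100^2 = 10000 ≡ 242 (mod 287)
10^8 ≡ 242^2 = 58564 ≡ 16 (mod 287)
10^16 ≡ 16^2 = 256 ≡ 256 (mod 287)
10^32 ≡ 256^2 = 65536 ≡ 100 (mod 287)
10^64 ≡ 100^2 = 10000 ≡ 242 (mod 287)
10^128 ≡ 242^2 = 58564 ≡ 16 (mod 287)
143 = 128 + 8 + 4 + 2 + 1 in binary powers of 2.
So 10^143 ≡ 16 · 16 · 242 · 100 · 10 ≡ 180 (mod 287).
Squaring chain: 180; never reaches −1, so base 10 is a Miller–Rabin witness that 287 is composite.

180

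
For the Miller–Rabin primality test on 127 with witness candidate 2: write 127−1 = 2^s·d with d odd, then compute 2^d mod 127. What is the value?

127 − 1 = 126 = 2^1 · 63, so d = 63.
2^1 ≡ 2 (mod 127)
2^2 ≡ 2^2 = 4 ≡ 4 (mod 127)
2^4 ≡ 4^2 = 16 ≡ 16 (mod 127)
2^8 ≡ 16^2 = 256 ≡ 2 (mod 127)
2^16 ≡ 2^2 = 4 ≡ 4 (mod 127)
2^32 ≡ 4^2 = 16 ≡ 16 (mod 127)
63 = 32 + 16 + 8 + 4 + 2 + 1 in binary powers of 2.
So 2^63 ≡ 16 · 4 · 2 · 16 · 4 · 2 ≡ 1 (mod 127).
Since 2^d ≡ 1 (mod 127), base 2 does not prove 127 composite.

1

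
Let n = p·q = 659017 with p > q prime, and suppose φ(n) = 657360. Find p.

997

φ(n) = (p−1)(q−1) = n − (p+q) + 1, so p + q = 659017 − 657360 + 1 = 1658.
p and q are the roots of t² − 1658t + 659017 = 0.
Discriminant: 1658² − 4·659017 = 2748964 − 2636068 = 112896; √112896 = 336.
q = (1658 − 336)/2 = 661, p = (1658 + 336)/2 = 997.
Check: 661 · 997 = 659017.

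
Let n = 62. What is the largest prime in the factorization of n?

31

62 = 2 · 31
31 is prime.
So 62 = 2 · 31; the largest prime factor is 31.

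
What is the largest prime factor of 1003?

1003 = 17 · 59
59 is prime.
So 1003 = 17 · 59; the largest prime factor is 59.

59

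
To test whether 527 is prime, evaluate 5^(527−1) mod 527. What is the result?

5^1 ≡ 5 (mod 527)
5^2 ≡ 5^2 = 25 ≡ 25 (mod 527)
5^4 ≡ 25^2 = 625 ≡ 98 (mod 527)
5^8 ≡ 98^2 = 9604 ≡ 118 (mod 527)
5^16 ≡ 118^2 = 13924 ≡ 222 (mod 527)
5^32 ≡ 222^2 = 49284 ≡ 273 (mod 527)
5^64 ≡ 273^2 = 74529 ≡ 222 (mod 527)
5^128 ≡ 222^2 = 49284 ≡ 273 (mod 527)
5^256 ≡ 273^2 = 74529 ≡ 222 (mod 527)
5^512 ≡ 222^2 = 49284 ≡ 273 (mod 527)
526 = 512 + 8 + 4 + 2 in binary powers of 2.
So 5^526 ≡ 273 · 118 · 98 · 25 ≡ 253 (mod 527).
Since 253 ≠ 1, base 5 is a Fermat witness: 527 is composite.

253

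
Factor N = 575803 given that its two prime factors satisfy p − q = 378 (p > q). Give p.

Since p = q + 378, we have 575803 = q(q + 378), so q² + 378q − 575803 = 0.
Discriminant: 378² + 4·575803 = 142884 + 2303212 = 2446096; √2446096 = 1564.
q = (−378 + 1564)/2 = 593, and p = q + 378 = 971.
Check: 593 · 971 = 575803.

971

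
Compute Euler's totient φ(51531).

Factor: 51531 = 3 · 89 · 193.
φ(51531) = (3−1) · (89−1) · (193−1) = 2 · 88 · 192 = 33792.

33792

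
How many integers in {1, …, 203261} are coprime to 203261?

190512

Factor: 203261 = 29 · 43 · 163.
φ(203261) = (29−1) · (43−1) · (163−1) = 28 · 42 · 162 = 190512.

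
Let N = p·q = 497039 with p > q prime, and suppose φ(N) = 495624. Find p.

773

φ(n) = (p−1)(q−1) = n − (p+q) + 1, so p + q = 497039 − 495624 + 1 = 1416.
p and q are the roots of t² − 1416t + 497039 = 0.
Discriminant: 1416² − 4·497039 = 2005056 − 1988156 = 16900; √16900 = 130.
q = (1416 − 130)/2 = 643, p = (1416 + 130)/2 = 773.
Check: 643 · 773 = 497039.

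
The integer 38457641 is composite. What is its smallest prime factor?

73

38457641 is odd.
Digit sum 38, not divisible by 3.
Ends in 1: not divisible by 5.
7: 38457641 = 7·5493948 + 5
11: 38457641 = 11·3496149 + 2
13: 38457641 = 13·2958280 + 1
17: 38457641 = 17·2262214 + 3
19: 38457641 = 19·2024086 + 7
23: 38457641 = 23·1672071 + 8
29: 38457641 = 29·1326125 + 16
31: 38457641 = 31·1240569 + 2
37: 38457641 = 37·1039395 + 26
41: 38457641 = 41·937991 + 10
43: 38457641 = 43·894363 + 32
47: 38457641 = 47·818247 + 32
53: 38457641 = 53·725615 + 46
59: 38457641 = 59·651824 + 25
61: 38457641 = 61·630453 + 8
67: 38457641 = 67·573994 + 43
71: 38457641 = 71·541656 + 65
73: 38457641 = 73·526817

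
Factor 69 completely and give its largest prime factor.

69 = 3 · 23
23 is prime.
So 69 = 3 · 23; the largest prime factor is 23.

23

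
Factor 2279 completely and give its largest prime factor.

53

2279 = 43 · 53
53 is prime.
So 2279 = 43 · 53; the largest prime factor is 53.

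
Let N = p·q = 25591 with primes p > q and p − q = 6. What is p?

Since p = q + 6, we have 25591 = q(q + 6), so q² + 6q − 25591 = 0.
Discriminant: 6² + 4·25591 = 36 + 102364 = 102400; √102400 = 320.
q = (−6 + 320)/2 = 157, and p = q + 6 = 163.
Check: 157 · 163 = 25591.

163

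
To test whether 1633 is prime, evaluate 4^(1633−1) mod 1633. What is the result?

1222

4^1 ≡ 4 (mod 1633)
4^2 ≡ 4^2 = 16 ≡ 16 (mod 1633)
4^4 ≡ 16^2 = 256 ≡ 256 (mod 1633)
4^8 ≡ 256^2 = 65536 ≡ 216 (mod 1633)
4^16 ≡ 216^2 = 46656 ≡ 932 (mod 1633)
4^32 ≡ 932^2 = 868624 ≡ 1501 (mod 1633)
4^64 ≡ 1501^2 = 2253001 ≡ 1094 (mod 1633)
4^128 ≡ 1094^2 = 1196836 ≡ 1480 (mod 1633)
4^256 ≡ 1480^2 = 2190400 ≡ 547 (mod 1633)
4^512 ≡ 547^2 = 299209 ≡ 370 (mod 1633)
4^1024 ≡ 370^2 = 136900 ≡ 1361 (mod 1633)
1632 = 1024 + 512 + 64 + 32 in binary powers of 2.
So 4^1632 ≡ 1361 · 370 · 1094 · 1501 ≡ 1222 (mod 1633).
Since 1222 ≠ 1, base 4 is a Fermat witness: 1633 is composite.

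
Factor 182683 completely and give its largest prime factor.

182683 = 31 · 5893
5893 = 71 · 83
83 is prime.
So 182683 = 31 · 71 · 83; the largest prime factor is 83.

83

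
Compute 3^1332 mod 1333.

1000

3^1 ≡ 3 (mod 1333)
3^2 ≡ 3^2 = 9 ≡ 9 (mod 1333)
3^4 ≡ 9^2 = 81 ≡ 81 (mod 1333)
3^8 ≡ 81^2 = 6561 ≡ 1229 (mod 1333)
3^16 ≡ 1229^2 = 1510441 ≡ 152 (mod 1333)
3^32 ≡ 152^2 = 23104 ≡ 443 (mod 1333)
3^64 ≡ 443^2 = 196249 ≡ 298 (mod 1333)
3^128 ≡ 298^2 = 88804 ≡ 826 (mod 1333)
3^256 ≡ 826^2 = 682276 ≡ 1113 (mod 1333)
3^512 ≡ 1113^2 = 1238769 ≡ 412 (mod 1333)
3^1024 ≡ 412^2 = 169744 ≡ 453 (mod 1333)
1332 = 1024 + 256 + 32 + 16 + 4 in binary powers of 2.
So 3^1332 ≡ 453 · 1113 · 443 · 152 · 81 ≡ 1000 (mod 1333).
Since 1000 ≠ 1, base 3 is a Fermat witness: 1333 is composite.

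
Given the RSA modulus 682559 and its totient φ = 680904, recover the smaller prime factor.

773

φ(n) = (p−1)(q−1) = n − (p+q) + 1, so p + q = 682559 − 680904 + 1 = 1656.
p and q are the roots of t² − 1656t + 682559 = 0.
Discriminant: 1656² − 4·682559 = 2742336 − 2730236 = 12100; √12100 = 110.
q = (1656 − 110)/2 = 773, p = (1656 + 110)/2 = 883.
Check: 773 · 883 = 682559.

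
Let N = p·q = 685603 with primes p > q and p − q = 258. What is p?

967

Since p = q + 258, we have 685603 = q(q + 258), so q² + 258q − 685603 = 0.
Discriminant: 258² + 4·685603 = 66564 + 2742412 = 2808976; √2808976 = 1676.
q = (−258 + 1676)/2 = 709, and p = q + 258 = 967.
Check: 709 · 967 = 685603.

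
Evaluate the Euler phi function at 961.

Factor: 961 = 31^2.
φ(961) = 31^1·(31−1) = 930.

930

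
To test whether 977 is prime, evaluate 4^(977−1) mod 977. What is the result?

4^1 ≡ 4 (mod 977)
4^2 ≡ 4^2 = 16 ≡ 16 (mod 977)
4^4 ≡ 16^2 = 256 ≡ 256 (mod 977)
4^8 ≡ 256^2 = 65536 ≡ 77 (mod 977)
4^16 ≡ 77^2 = 5929 ≡ 67 (mod 977)
4^32 ≡ 67^2 = 4489 ≡ 581 (mod 977)
4^64 ≡ 581^2 = 337561 ≡ 496 (mod 977)
4^128 ≡ 496^2 = 246016 ≡ 789 (mod 977)
4^256 ≡ 789^2 = 622521 ≡ 172 (mod 977)
4^512 ≡ 172^2 = 29584 ≡ 274 (mod 977)
976 = 512 + 256 + 128 + 64 + 16 in binary powers of 2.
So 4^976 ≡ 274 · 172 · 789 · 496 · 67 ≡ 1 (mod 977).
Since the result is 1, base 4 gives no evidence that 977 is composite.

1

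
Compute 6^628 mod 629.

38

6^1 ≡ 6 (mod 629)
6^2 ≡ 6^2 = 36 ≡ 36 (mod 629)
6^4 ≡ 36^2 = 1296 ≡ 38 (mod 629)
6^8 ≡ 38^2 = 1444 ≡ 186 (mod 629)
6^16 ≡ 186^2 = 34596 ≡ 1 (mod 629)
6^32 ≡ 1^2 = 1 ≡ 1 (mod 629)
6^64 ≡ 1^2 = 1 ≡ 1 (mod 629)
6^128 ≡ 1^2 = 1 ≡ 1 (mod 629)
6^256 ≡ 1^2 = 1 ≡ 1 (mod 629)
6^512 ≡ 1^2 = 1 ≡ 1 (mod 629)
628 = 512 + 64 + 32 + 16 + 4 in binary powers of 2.
So 6^628 ≡ 1 · 1 · 1 · 1 · 38 ≡ 38 (mod 629).
Since 38 ≠ 1, base 6 is a Fermat witness: 629 is composite.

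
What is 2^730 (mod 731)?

4

2^1 ≡ 2 (mod 731)
2^2 ≡ 2^2 = 4 ≡ 4 (mod 731)
2^4 ≡ 4^2 = 16 ≡ 16 (mod 731)
2^8 ≡ 16^2 = 256 ≡ 256 (mod 731)
2^16 ≡ 256^2 = 65536 ≡ 477 (mod 731)
2^32 ≡ 477^2 = 227529 ≡ 188 (mod 731)
2^64 ≡ 188^2 = 35344 ≡ 256 (mod 731)
2^128 ≡ 256^2 = 65536 ≡ 477 (mod 731)
2^256 ≡ 477^2 = 227529 ≡ 188 (mod 731)
2^512 ≡ 188^2 = 35344 ≡ 256 (mod 731)
730 = 512 + 128 + 64 + 16 + 8 + 2 in binary powers of 2.
So 2^730 ≡ 256 · 477 · 256 · 477 · 256 · 4 ≡ 4 (mod 731).
Since 4 ≠ 1, base 2 is a Fermat witness: 731 is composite.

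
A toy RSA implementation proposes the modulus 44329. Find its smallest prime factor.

97

44329 is odd.
Digit sum 22, not divisible by 3.
Ends in 9: not divisible by 5.
7: 44329 = 7·6332 + 5
11: 44329 = 11·4029 + 10
13: 44329 = 13·3409 + 12
17: 44329 = 17·2607 + 10
19: 44329 = 19·2333 + 2
23: 44329 = 23·1927 + 8
29: 44329 = 29·1528 + 17
31: 44329 = 31·1429 + 30
37: 44329 = 37·1198 + 3
41: 44329 = 41·1081 + 8
43: 44329 = 43·1030 + 39
47: 44329 = 47·943 + 8
53: 44329 = 53·836 + 21
59: 44329 = 59·751 + 20
61: 44329 = 61·726 + 43
67: 44329 = 67·661 + 42
71: 44329 = 71·624 + 25
73: 44329 = 73·607 + 18
79: 44329 = 79·561 + 10
83: 44329 = 83·534 + 7
89: 44329 = 89·498 + 7
97: 44329 = 97·457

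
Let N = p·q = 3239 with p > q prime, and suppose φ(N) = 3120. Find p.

79

φ(n) = (p−1)(q−1) = n − (p+q) + 1, so p + q = 3239 − 3120 + 1 = 120.
p and q are the roots of t² − 120t + 3239 = 0.
Discriminant: 120² − 4·3239 = 14400 − 12956 = 1444; √1444 = 38.
q = (120 − 38)/2 = 41, p = (120 + 38)/2 = 79.
Check: 41 · 79 = 3239.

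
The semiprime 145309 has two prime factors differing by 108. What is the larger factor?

439

Since p = q + 108, we have 145309 = q(q + 108), so q² + 108q − 145309 = 0.
Discriminant: 108² + 4·145309 = 11664 + 581236 = 592900; √592900 = 770.
q = (−108 + 770)/2 = 331, and p = q + 108 = 439.
Check: 331 · 439 = 145309.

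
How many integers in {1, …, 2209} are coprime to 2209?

2162

Factor: 2209 = 47^2.
φ(2209) = 47^1·(47−1) = 2162.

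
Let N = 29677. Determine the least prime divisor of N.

59

29677 is odd.
Digit sum 31, not divisible by 3.
Ends in 7: not divisible by 5.
7: 29677 = 7·4239 + 4
11: 29677 = 11·2697 + 10
13: 29677 = 13·2282 + 11
17: 29677 = 17·1745 + 12
19: 29677 = 19·1561 + 18
23: 29677 = 23·1290 + 7
29: 29677 = 29·1023 + 10
31: 29677 = 31·957 + 10
37: 29677 = 37·802 + 3
41: 29677 = 41·723 + 34
43: 29677 = 43·690 + 7
47: 29677 = 47·631 + 20
53: 29677 = 53·559 + 50
59: 29677 = 59·503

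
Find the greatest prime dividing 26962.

26962 = 2 · 13481
13481 = 13 · 1037
1037 = 17 · 61
61 is prime.
So 26962 = 2 · 13 · 17 · 61; the largest prime factor is 61.

61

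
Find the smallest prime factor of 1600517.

41

1600517 is odd.
Digit sum 20, not divisible by 3.
Ends in 7: not divisible by 5.
7: 1600517 = 7·228645 + 2
11: 1600517 = 11·145501 + 6
13: 1600517 = 13·123116 + 9
17: 1600517 = 17·94148 + 1
19: 1600517 = 19·84237 + 14
23: 1600517 = 23·69587 + 16
29: 1600517 = 29·55190 + 7
31: 1600517 = 31·51629 + 18
37: 1600517 = 37·43257 + 8
41: 1600517 = 41·39037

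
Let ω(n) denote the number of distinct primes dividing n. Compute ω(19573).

19573 = 23^2 · 37
19573 = 23^2 · 37, which has 2 distinct prime factors.

2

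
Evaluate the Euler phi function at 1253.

Factor: 1253 = 7 · 179.
φ(1253) = (7−1) · (179−1) = 6 · 178 = 1068.

1068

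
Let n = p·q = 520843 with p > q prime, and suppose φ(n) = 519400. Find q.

701

φ(n) = (p−1)(q−1) = n − (p+q) + 1, so p + q = 520843 − 519400 + 1 = 1444.
p and q are the roots of t² − 1444t + 520843 = 0.
Discriminant: 1444² − 4·520843 = 2085136 − 2083372 = 1764; √1764 = 42.
q = (1444 − 42)/2 = 701, p = (1444 + 42)/2 = 743.
Check: 701 · 743 = 520843.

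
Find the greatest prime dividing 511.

511 = 7 · 73
73 is prime.
So 511 = 7 · 73; the largest prime factor is 73.

73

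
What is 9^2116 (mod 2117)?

9^1 ≡ 9 (mod 2117)
9^2 ≡ 9^2 = 81 ≡ 81 (mod 2117)
9^4 ≡ 81^2 = 6561 ≡ 210 (mod 2117)
9^8 ≡ 210^2 = 44100 ≡ 1760 (mod 2117)
9^16 ≡ 1760^2 = 3097600 ≡ 429 (mod 2117)
9^32 ≡ 429^2 = 184041 ≡ 1979 (mod 2117)
9^64 ≡ 1979^2 = 3916441 ≡ 2108 (mod 2117)
9^128 ≡ 2108^2 = 4443664 ≡ 81 (mod 2117)
9^256 ≡ 81^2 = 6561 ≡ 210 (mod 2117)
9^512 ≡ 210^2 = 44100 ≡ 1760 (mod 2117)
9^1024 ≡ 1760^2 = 3097600 ≡ 429 (mod 2117)
9^2048 ≡ 429^2 = 184041 ≡ 1979 (mod 2117)
2116 = 2048 + 64 + 4 in binary powers of 2.
So 9^2116 ≡ 1979 · 2108 · 210 ≡ 429 (mod 2117).
Since 429 ≠ 1, base 9 is a Fermat witness: 2117 is composite.

429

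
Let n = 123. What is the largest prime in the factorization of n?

123 = 3 · 41
41 is prime.
So 123 = 3 · 41; the largest prime factor is 41.

41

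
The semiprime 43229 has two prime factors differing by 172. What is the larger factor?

311

Since p = q + 172, we have 43229 = q(q + 172), so q² + 172q − 43229 = 0.
Discriminant: 172² + 4·43229 = 29584 + 172916 = 202500; √202500 = 450.
q = (−172 + 450)/2 = 139, and p = q + 172 = 311.
Check: 139 · 311 = 43229.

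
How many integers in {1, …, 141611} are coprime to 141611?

Factor: 141611 = 23 · 47 · 131.
φ(141611) = (23−1) · (47−1) · (131−1) = 22 · 46 · 130 = 131560.

131560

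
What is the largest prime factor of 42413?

83

42413 = 7 · 6059
6059 = 73 · 83
83 is prime.
So 42413 = 7 · 73 · 83; the largest prime factor is 83.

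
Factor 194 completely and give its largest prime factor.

97

194 = 2 · 97
97 is prime.
So 194 = 2 · 97; the largest prime factor is 97.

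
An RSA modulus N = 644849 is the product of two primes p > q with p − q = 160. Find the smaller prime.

Since p = q + 160, we have 644849 = q(q + 160), so q² + 160q − 644849 = 0.
Discriminant: 160² + 4·644849 = 25600 + 2579396 = 2604996; √2604996 = 1614.
q = (−160 + 1614)/2 = 727, and p = q + 160 = 887.
Check: 727 · 887 = 644849.

727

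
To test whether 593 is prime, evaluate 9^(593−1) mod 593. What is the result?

9^1 ≡ 9 (mod 593)
9^2 ≡ 9^2 = 81 ≡ 81 (mod 593)
9^4 ≡ 81^2 = 6561 ≡ 38 (mod 593)
9^8 ≡ 38^2 = 1444 ≡ 258 (mod 593)
9^16 ≡ 258^2 = 66564 ≡ 148 (mod 593)
9^32 ≡ 148^2 = 21904 ≡ 556 (mod 593)
9^64 ≡ 556^2 = 309136 ≡ 183 (mod 593)
9^128 ≡ 183^2 = 33489 ≡ 281 (mod 593)
9^256 ≡ 281^2 = 78961 ≡ 92 (mod 593)
9^512 ≡ 92^2 = 8464 ≡ 162 (mod 593)
592 = 512 + 64 + 16 in binary powers of 2.
So 9^592 ≡ 162 · 183 · 148 ≡ 1 (mod 593).
Since the result is 1, base 9 gives no evidence that 593 is composite.

1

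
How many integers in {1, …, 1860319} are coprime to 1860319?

1814400

Factor: 1860319 = 101 · 113 · 163.
φ(1860319) = (101−1) · (113−1) · (163−1) = 100 · 112 · 162 = 1814400.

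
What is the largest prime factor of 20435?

20435 = 5 · 4087
4087 = 61 · 67
67 is prime.
So 20435 = 5 · 61 · 67; the largest prime factor is 67.

67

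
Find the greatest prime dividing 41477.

59

41477 = 19 · 2183
2183 = 37 · 59
59 is prime.
So 41477 = 19 · 37 · 59; the largest prime factor is 59.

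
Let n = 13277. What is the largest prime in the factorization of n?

71

13277 = 11 · 1207
1207 = 17 · 71
71 is prime.
So 13277 = 11 · 17 · 71; the largest prime factor is 71.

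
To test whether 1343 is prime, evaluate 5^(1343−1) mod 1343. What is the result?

5^1 ≡ 5 (mod 1343)
5^2 ≡ 5^2 = 25 ≡ 25 (mod 1343)
5^4 ≡ 25^2 = 625 ≡ 625 (mod 1343)
5^8 ≡ 625^2 = 390625 ≡ 1155 (mod 1343)
5^16 ≡ 1155^2 = 1334025 ≡ 426 (mod 1343)
5^32 ≡ 426^2 = 181476 ≡ 171 (mod 1343)
5^64 ≡ 171^2 = 29241 ≡ 1038 (mod 1343)
5^128 ≡ 1038^2 = 1077444 ≡ 358 (mod 1343)
5^256 ≡ 358^2 = 128164 ≡ 579 (mod 1343)
5^512 ≡ 579^2 = 335241 ≡ 834 (mod 1343)
5^1024 ≡ 834^2 = 695556 ≡ 1225 (mod 1343)
1342 = 1024 + 256 + 32 + 16 + 8 + 4 + 2 in binary powers of 2.
So 5^1342 ≡ 1225 · 579 · 171 · 426 · 1155 · 625 · 25 ≡ 1137 (mod 1343).
Since 1137 ≠ 1, base 5 is a Fermat witness: 1343 is composite.

1137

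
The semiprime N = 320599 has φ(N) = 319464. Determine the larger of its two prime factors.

φ(n) = (p−1)(q−1) = n − (p+q) + 1, so p + q = 320599 − 319464 + 1 = 1136.
p and q are the roots of t² − 1136t + 320599 = 0.
Discriminant: 1136² − 4·320599 = 1290496 − 1282396 = 8100; √8100 = 90.
q = (1136 − 90)/2 = 523, p = (1136 + 90)/2 = 613.
Check: 523 · 613 = 320599.

613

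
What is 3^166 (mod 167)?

1

3^1 ≡ 3 (mod 167)
3^2 ≡ 3^2 = 9 ≡ 9 (mod 167)
3^4 ≡ 9^2 = 81 ≡ 81 (mod 167)
3^8 ≡ 81^2 = 6561 ≡ 48 (mod 167)
3^16 ≡ 48^2 = 2304 ≡ 133 (mod 167)
3^32 ≡ 133^2 = 17689 ≡ 154 (mod 167)
3^64 ≡ 154^2 = 23716 ≡ 2 (mod 167)
3^128 ≡ 2^2 = 4 ≡ 4 (mod 167)
166 = 128 + 32 + 4 + 2 in binary powers of 2.
So 3^166 ≡ 4 · 154 · 81 · 9 ≡ 1 (mod 167).
Since the result is 1, base 3 gives no evidence that 167 is composite.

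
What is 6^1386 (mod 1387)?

6^1 ≡ 6 (mod 1387)
6^2 ≡ 6^2 = 36 ≡ 36 (mod 1387)
6^4 ≡ 36^2 = 1296 ≡ 1296 (mod 1387)
6^8 ≡ 1296^2 = 1679616 ≡ 1346 (mod 1387)
6^16 ≡ 1346^2 = 1811716 ≡ 294 (mod 1387)
6^32 ≡ 294^2 = 86436 ≡ 442 (mod 1387)
6^64 ≡ 442^2 = 195364 ≡ 1184 (mod 1387)
6^128 ≡ 1184^2 = 1401856 ≡ 986 (mod 1387)
6^256 ≡ 986^2 = 972196 ≡ 1296 (mod 1387)
6^512 ≡ 1296^2 = 1679616 ≡ 1346 (mod 1387)
6^1024 ≡ 1346^2 = 1811716 ≡ 294 (mod 1387)
1386 = 1024 + 256 + 64 + 32 + 8 + 2 in binary powers of 2.
So 6^1386 ≡ 294 · 1296 · 1184 · 442 · 1346 · 36 ≡ 875 (mod 1387).
Since 875 ≠ 1, base 6 is a Fermat witness: 1387 is composite.

875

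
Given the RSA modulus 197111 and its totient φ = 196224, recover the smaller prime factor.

439

φ(n) = (p−1)(q−1) = n − (p+q) + 1, so p + q = 197111 − 196224 + 1 = 888.
p and q are the roots of t² − 888t + 197111 = 0.
Discriminant: 888² − 4·197111 = 788544 − 788444 = 100; √100 = 10.
q = (888 − 10)/2 = 439, p = (888 + 10)/2 = 449.
Check: 439 · 449 = 197111.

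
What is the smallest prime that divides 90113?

97

90113 is odd.
Digit sum 14, not divisible by 3.
Ends in 3: not divisible by 5.
7: 90113 = 7·12873 + 2
11: 90113 = 11·8192 + 1
13: 90113 = 13·6931 + 10
17: 90113 = 17·5300 + 13
19: 90113 = 19·4742 + 15
23: 90113 = 23·3917 + 22
29: 90113 = 29·3107 + 10
31: 90113 = 31·2906 + 27
37: 90113 = 37·2435 + 18
41: 90113 = 41·2197 + 36
43: 90113 = 43·2095 + 28
47: 90113 = 47·1917 + 14
53: 90113 = 53·1700 + 13
59: 90113 = 59·1527 + 20
61: 90113 = 61·1477 + 16
67: 90113 = 67·1344 + 65
71: 90113 = 71·1269 + 14
73: 90113 = 73·1234 + 31
79: 90113 = 79·1140 + 53
83: 90113 = 83·1085 + 58
89: 90113 = 89·1012 + 45
97: 90113 = 97·929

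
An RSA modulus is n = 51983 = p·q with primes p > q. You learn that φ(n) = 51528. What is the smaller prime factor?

227

φ(n) = (p−1)(q−1) = n − (p+q) + 1, so p + q = 51983 − 51528 + 1 = 456.
p and q are the roots of t² − 456t + 51983 = 0.
Discriminant: 456² − 4·51983 = 207936 − 207932 = 4; √4 = 2.
q = (456 − 2)/2 = 227, p = (456 + 2)/2 = 229.
Check: 227 · 229 = 51983.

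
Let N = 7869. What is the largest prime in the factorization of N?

61

7869 = 3 · 2623
2623 = 43 · 61
61 is prime.
So 7869 = 3 · 43 · 61; the largest prime factor is 61.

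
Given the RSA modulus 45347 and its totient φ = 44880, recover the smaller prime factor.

137

φ(n) = (p−1)(q−1) = n − (p+q) + 1, so p + q = 45347 − 44880 + 1 = 468.
p and q are the roots of t² − 468t + 45347 = 0.
Discriminant: 468² − 4·45347 = 219024 − 181388 = 37636; √37636 = 194.
q = (468 − 194)/2 = 137, p = (468 + 194)/2 = 331.
Check: 137 · 331 = 45347.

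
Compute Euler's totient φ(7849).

7636

Factor: 7849 = 47 · 167.
φ(7849) = (47−1) · (167−1) = 46 · 166 = 7636.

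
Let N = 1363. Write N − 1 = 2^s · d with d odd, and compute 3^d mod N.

1363 − 1 = 1362 = 2^1 · 681, so d = 681.
3^1 ≡ 3 (mod 1363)
3^2 ≡ 3^2 = 9 ≡ 9 (mod 1363)
3^4 ≡ 9^2 = 81 ≡ 81 (mod 1363)
3^8 ≡ 81^2 = 6561 ≡ 1109 (mod 1363)
3^16 ≡ 1109^2 = 1229881 ≡ 455 (mod 1363)
3^32 ≡ 455^2 = 207025 ≡ 1212 (mod 1363)
3^64 ≡ 1212^2 = 1468944 ≡ 993 (mod 1363)
3^128 ≡ 993^2 = 986049 ≡ 600 (mod 1363)
3^256 ≡ 600^2 = 360000 ≡ 168 (mod 1363)
3^512 ≡ 168^2 = 28224 ≡ 964 (mod 1363)
681 = 512 + 128 + 32 + 8 + 1 in binary powers of 2.
So 3^681 ≡ 964 · 600 · 1212 · 1109 · 3 ≡ 108 (mod 1363).
Squaring chain: 108; never reaches −1, so base 3 is a Miller–Rabin witness that 1363 is composite.

108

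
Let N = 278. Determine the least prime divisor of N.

2

278 is even: 2 divides it.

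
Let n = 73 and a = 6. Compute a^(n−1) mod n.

6^1 ≡ 6 (mod 73)
6^2 ≡ 6^2 = 36 ≡ 36 (mod 73)
6^4 ≡ 36^2 = 1296 ≡ 55 (mod 73)
6^8 ≡ 55^2 = 3025 ≡ 32 (mod 73)
6^16 ≡ 32^2 = 1024 ≡ 2 (mod 73)
6^32 ≡ 2^2 = 4 ≡ 4 (mod 73)
6^64 ≡ 4^2 = 16 ≡ 16 (mod 73)
72 = 64 + 8 in binary powers of 2.
So 6^72 ≡ 16 · 32 ≡ 1 (mod 73).
Since the result is 1, base 6 gives no evidence that 73 is composite.

1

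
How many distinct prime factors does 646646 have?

6

646646 = 2 · 323323
323323 = 7 · 46189
46189 = 11 · 4199
4199 = 13 · 323
323 = 17 · 19
646646 = 2 · 7 · 11 · 13 · 17 · 19, which has 6 distinct prime factors.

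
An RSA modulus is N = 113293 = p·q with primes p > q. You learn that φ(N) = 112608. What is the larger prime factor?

409

φ(n) = (p−1)(q−1) = n − (p+q) + 1, so p + q = 113293 − 112608 + 1 = 686.
p and q are the roots of t² − 686t + 113293 = 0.
Discriminant: 686² − 4·113293 = 470596 − 453172 = 17424; √17424 = 132.
q = (686 − 132)/2 = 277, p = (686 + 132)/2 = 409.
Check: 277 · 409 = 113293.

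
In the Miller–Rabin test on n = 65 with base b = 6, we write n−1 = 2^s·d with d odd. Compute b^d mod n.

65 − 1 = 64 = 2^6 · 1, so d = 1.
6^1 ≡ 6 (mod 65)
1 = 1 in binary powers of 2.
So 6^1 ≡ 6 ≡ 6 (mod 65).
Squaring chain: 6 → 36 → 61 → 16 → 61 → 16; never reaches −1, so base 6 is a Miller–Rabin witness that 65 is composite.

6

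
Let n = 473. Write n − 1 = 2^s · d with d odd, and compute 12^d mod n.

473 − 1 = 472 = 2^3 · 59, so d = 59.
12^1 ≡ 12 (mod 473)
12^2 ≡ 12^2 = 144 ≡ 144 (mod 473)
12^4 ≡ 144^2 = 20736 ≡ 397 (mod 473)
12^8 ≡ 397^2 = 157609 ≡ 100 (mod 473)
12^16 ≡ 100^2 = 10000 ≡ 67 (mod 473)
12^32 ≡ 67^2 = 4489 ≡ 232 (mod 473)
59 = 32 + 16 + 8 + 2 + 1 in binary powers of 2.
So 12^59 ≡ 232 · 67 · 100 · 144 · 12 ≡ 331 (mod 473).
Squaring chain: 331 → 298 → 353; never reaches −1, so base 12 is a Miller–Rabin witness that 473 is composite.

331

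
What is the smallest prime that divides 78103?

83

78103 is odd.
Digit sum 19, not divisible by 3.
Ends in 3: not divisible by 5.
7: 78103 = 7·11157 + 4
11: 78103 = 11·7100 + 3
13: 78103 = 13·6007 + 12
17: 78103 = 17·4594 + 5
19: 78103 = 19·4110 + 13
23: 78103 = 23·3395 + 18
29: 78103 = 29·2693 + 6
31: 78103 = 31·2519 + 14
37: 78103 = 37·2110 + 33
41: 78103 = 41·1904 + 39
43: 78103 = 43·1816 + 15
47: 78103 = 47·1661 + 36
53: 78103 = 53·1473 + 34
59: 78103 = 59·1323 + 46
61: 78103 = 61·1280 + 23
67: 78103 = 67·1165 + 48
71: 78103 = 71·1100 + 3
73: 78103 = 73·1069 + 66
79: 78103 = 79·988 + 51
83: 78103 = 83·941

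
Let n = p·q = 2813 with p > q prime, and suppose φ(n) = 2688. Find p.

φ(n) = (p−1)(q−1) = n − (p+q) + 1, so p + q = 2813 − 2688 + 1 = 126.
p and q are the roots of t² − 126t + 2813 = 0.
Discriminant: 126² − 4·2813 = 15876 − 11252 = 4624; √4624 = 68.
q = (126 − 68)/2 = 29, p = (126 + 68)/2 = 97.
Check: 29 · 97 = 2813.

97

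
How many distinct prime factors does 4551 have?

3

4551 = 3 · 1517
1517 = 37 · 41
4551 = 3 · 37 · 41, which has 3 distinct prime factors.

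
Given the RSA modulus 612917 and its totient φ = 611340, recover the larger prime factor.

887

φ(n) = (p−1)(q−1) = n − (p+q) + 1, so p + q = 612917 − 611340 + 1 = 1578.
p and q are the roots of t² − 1578t + 612917 = 0.
Discriminant: 1578² − 4·612917 = 2490084 − 2451668 = 38416; √38416 = 196.
q = (1578 − 196)/2 = 691, p = (1578 + 196)/2 = 887.
Check: 691 · 887 = 612917.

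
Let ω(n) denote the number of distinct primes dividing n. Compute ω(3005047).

3005047 = 31^2 · 3127
3127 = 53 · 59
3005047 = 31^2 · 53 · 59, which has 3 distinct prime factors.

3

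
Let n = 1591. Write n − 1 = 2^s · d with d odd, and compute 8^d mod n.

290

1591 − 1 = 1590 = 2^1 · 795, so d = 795.
8^1 ≡ 8 (mod 1591)
8^2 ≡ 8^2 = 64 ≡ 64 (mod 1591)
8^4 ≡ 64^2 = 4096 ≡ 914 (mod 1591)
8^8 ≡ 914^2 = 835396 ≡ 121 (mod 1591)
8^16 ≡ 121^2 = 14641 ≡ 322 (mod 1591)
8^32 ≡ 322^2 = 103684 ≡ 269 (mod 1591)
8^64 ≡ 269^2 = 72361 ≡ 766 (mod 1591)
8^128 ≡ 766^2 = 586756 ≡ 1268 (mod 1591)
8^256 ≡ 1268^2 = 1607824 ≡ 914 (mod 1591)
8^512 ≡ 914^2 = 835396 ≡ 121 (mod 1591)
795 = 512 + 256 + 16 + 8 + 2 + 1 in binary powers of 2.
So 8^795 ≡ 121 · 914 · 322 · 121 · 64 · 8 ≡ 290 (mod 1591).
Squaring chain: 290; never reaches −1, so base 8 is a Miller–Rabin witness that 1591 is composite.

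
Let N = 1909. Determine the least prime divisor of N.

23

1909 is odd.
Digit sum 19, not divisible by 3.
Ends in 9: not divisible by 5.
7: 1909 = 7·272 + 5
11: 1909 = 11·173 + 6
13: 1909 = 13·146 + 11
17: 1909 = 17·112 + 5
19: 1909 = 19·100 + 9
23: 1909 = 23·83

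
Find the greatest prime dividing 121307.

121307 = 29 · 4183
4183 = 47 · 89
89 is prime.
So 121307 = 29 · 47 · 89; the largest prime factor is 89.

89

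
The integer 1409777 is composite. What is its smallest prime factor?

1409777 is odd.
Digit sum 35, not divisible by 3.
Ends in 7: not divisible by 5.
7: 1409777 = 7·201396 + 5
11: 1409777 = 11·128161 + 6
13: 1409777 = 13·108444 + 5
17: 1409777 = 17·82928 + 1
19: 1409777 = 19·74198 + 15
23: 1409777 = 23·61294 + 15
29: 1409777 = 29·48613

29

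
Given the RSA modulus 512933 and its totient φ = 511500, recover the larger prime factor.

751

φ(n) = (p−1)(q−1) = n − (p+q) + 1, so p + q = 512933 − 511500 + 1 = 1434.
p and q are the roots of t² − 1434t + 512933 = 0.
Discriminant: 1434² − 4·512933 = 2056356 − 2051732 = 4624; √4624 = 68.
q = (1434 − 68)/2 = 683, p = (1434 + 68)/2 = 751.
Check: 683 · 751 = 512933.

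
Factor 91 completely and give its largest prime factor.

91 = 7 · 13
13 is prime.
So 91 = 7 · 13; the largest prime factor is 13.

13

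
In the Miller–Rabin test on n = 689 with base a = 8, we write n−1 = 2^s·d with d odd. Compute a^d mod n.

689 − 1 = 688 = 2^4 · 43, so d = 43.
8^1 ≡ 8 (mod 689)
8^2 ≡ 8^2 = 64 ≡ 64 (mod 689)
8^4 ≡ 64^2 = 4096 ≡ 651 (mod 689)
8^8 ≡ 651^2 = 423801 ≡ 66 (mod 689)
8^16 ≡ 66^2 = 4356 ≡ 222 (mod 689)
8^32 ≡ 222^2 = 49284 ≡ 365 (mod 689)
43 = 32 + 8 + 2 + 1 in binary powers of 2.
So 8^43 ≡ 365 · 66 · 64 · 8 ≡ 291 (mod 689).
Squaring chain: 291 → 623 → 222 → 365; never reaches −1, so base 8 is a Miller–Rabin witness that 689 is composite.

291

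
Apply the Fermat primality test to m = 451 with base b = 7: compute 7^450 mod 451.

7^1 ≡ 7 (mod 451)
7^2 ≡ 7^2 = 49 ≡ 49 (mod 451)
7^4 ≡ 49^2 = 2401 ≡ 146 (mod 451)
7^8 ≡ 146^2 = 21316 ≡ 119 (mod 451)
7^16 ≡ 119^2 = 14161 ≡ 180 (mod 451)
7^32 ≡ 180^2 = 32400 ≡ 379 (mod 451)
7^64 ≡ 379^2 = 143641 ≡ 223 (mod 451)
7^128 ≡ 223^2 = 49729 ≡ 119 (mod 451)
7^256 ≡ 119^2 = 14161 ≡ 180 (mod 451)
450 = 256 + 128 + 64 + 2 in binary powers of 2.
So 7^450 ≡ 180 · 119 · 223 · 49 ≡ 419 (mod 451).
Since 419 ≠ 1, base 7 is a Fermat witness: 451 is composite.

419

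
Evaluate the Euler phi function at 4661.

Factor: 4661 = 59 · 79.
φ(4661) = (59−1) · (79−1) = 58 · 78 = 4524.

4524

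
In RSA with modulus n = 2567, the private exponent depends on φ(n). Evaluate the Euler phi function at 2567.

2400

Factor: 2567 = 17 · 151.
φ(2567) = (17−1) · (151−1) = 16 · 150 = 2400.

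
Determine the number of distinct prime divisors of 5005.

5005 = 5 · 1001
1001 = 7 · 143
143 = 11 · 13
5005 = 5 · 7 · 11 · 13, which has 4 distinct prime factors.

4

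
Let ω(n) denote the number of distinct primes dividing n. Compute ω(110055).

5

110055 = 3 · 36685
36685 = 5 · 7337
7337 = 11 · 667
667 = 23 · 29
110055 = 3 · 5 · 11 · 23 · 29, which has 5 distinct prime factors.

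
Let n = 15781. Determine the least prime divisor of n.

15781 is odd.
Digit sum 22, not divisible by 3.
Ends in 1: not divisible by 5.
7: 15781 = 7·2254 + 3
11: 15781 = 11·1434 + 7
13: 15781 = 13·1213 + 12
17: 15781 = 17·928 + 5
19: 15781 = 19·830 + 11
23: 15781 = 23·686 + 3
29: 15781 = 29·544 + 5
31: 15781 = 31·509 + 2
37: 15781 = 37·426 + 19
41: 15781 = 41·384 + 37
43: 15781 = 43·367

43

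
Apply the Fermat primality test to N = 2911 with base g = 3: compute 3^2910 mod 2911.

811

3^1 ≡ 3 (mod 2911)
3^2 ≡ 3^2 = 9 ≡ 9 (mod 2911)
3^4 ≡ 9^2 = 81 ≡ 81 (mod 2911)
3^8 ≡ 81^2 = 6561 ≡ 739 (mod 2911)
3^16 ≡ 739^2 = 546121 ≡ 1764 (mod 2911)
3^32 ≡ 1764^2 = 3111696 ≡ 2748 (mod 2911)
3^64 ≡ 2748^2 = 7551504 ≡ 370 (mod 2911)
3^128 ≡ 370^2 = 136900 ≡ 83 (mod 2911)
3^256 ≡ 83^2 = 6889 ≡ 1067 (mod 2911)
3^512 ≡ 1067^2 = 1138489 ≡ 288 (mod 2911)
3^1024 ≡ 288^2 = 82944 ≡ 1436 (mod 2911)
3^2048 ≡ 1436^2 = 2062096 ≡ 1108 (mod 2911)
2910 = 2048 + 512 + 256 + 64 + 16 + 8 + 4 + 2 in binary powers of 2.
So 3^2910 ≡ 1108 · 288 · 1067 · 370 · 1764 · 739 · 81 · 9 ≡ 811 (mod 2911).
Since 811 ≠ 1, base 3 is a Fermat witness: 2911 is composite.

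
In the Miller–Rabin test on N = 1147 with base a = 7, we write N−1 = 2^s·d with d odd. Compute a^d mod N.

1147 − 1 = 1146 = 2^1 · 573, so d = 573.
7^1 ≡ 7 (mod 1147)
7^2 ≡ 7^2 = 49 ≡ 49 (mod 1147)
7^4 ≡ 49^2 = 2401 ≡ 107 (mod 1147)
7^8 ≡ 107^2 = 11449 ≡ 1126 (mod 1147)
7^16 ≡ 1126^2 = 1267876 ≡ 441 (mod 1147)
7^32 ≡ 441^2 = 194481 ≡ 638 (mod 1147)
7^64 ≡ 638^2 = 407044 ≡ 1006 (mod 1147)
7^128 ≡ 1006^2 = 1012036 ≡ 382 (mod 1147)
7^256 ≡ 382^2 = 145924 ≡ 255 (mod 1147)
7^512 ≡ 255^2 = 65025 ≡ 793 (mod 1147)
573 = 512 + 32 + 16 + 8 + 4 + 1 in binary powers of 2.
So 7^573 ≡ 793 · 638 · 441 · 1126 · 107 · 7 ≡ 1025 (mod 1147).
Squaring chain: 1025; never reaches −1, so base 7 is a Miller–Rabin witness that 1147 is composite.

1025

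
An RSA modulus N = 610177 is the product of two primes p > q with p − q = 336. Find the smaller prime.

Since p = q + 336, we have 610177 = q(q + 336), so q² + 336q − 610177 = 0.
Discriminant: 336² + 4·610177 = 112896 + 2440708 = 2553604; √2553604 = 1598.
q = (−336 + 1598)/2 = 631, and p = q + 336 = 967.
Check: 631 · 967 = 610177.

631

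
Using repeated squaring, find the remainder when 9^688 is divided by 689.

9^1 ≡ 9 (mod 689)
9^2 ≡ 9^2 = 81 ≡ 81 (mod 689)
9^4 ≡ 81^2 = 6561 ≡ 360 (mod 689)
9^8 ≡ 360^2 = 129600 ≡ 68 (mod 689)
9^16 ≡ 68^2 = 4624 ≡ 490 (mod 689)
9^32 ≡ 490^2 = 240100 ≡ 328 (mod 689)
9^64 ≡ 328^2 = 107584 ≡ 100 (mod 689)
9^128 ≡ 100^2 = 10000 ≡ 354 (mod 689)
9^256 ≡ 354^2 = 125316 ≡ 607 (mod 689)
9^512 ≡ 607^2 = 368449 ≡ 523 (mod 689)
688 = 512 + 128 + 32 + 16 in binary powers of 2.
So 9^688 ≡ 523 · 354 · 328 · 490 ≡ 100 (mod 689).
Since 100 ≠ 1, base 9 is a Fermat witness: 689 is composite.

100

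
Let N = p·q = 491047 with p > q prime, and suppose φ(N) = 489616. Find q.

569

φ(n) = (p−1)(q−1) = n − (p+q) + 1, so p + q = 491047 − 489616 + 1 = 1432.
p and q are the roots of t² − 1432t + 491047 = 0.
Discriminant: 1432² − 4·491047 = 2050624 − 1964188 = 86436; √86436 = 294.
q = (1432 − 294)/2 = 569, p = (1432 + 294)/2 = 863.
Check: 569 · 863 = 491047.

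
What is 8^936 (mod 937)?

1

8^1 ≡ 8 (mod 937)
8^2 ≡ 8^2 = 64 ≡ 64 (mod 937)
8^4 ≡ 64^2 = 4096 ≡ 348 (mod 937)
8^8 ≡ 348^2 = 121104 ≡ 231 (mod 937)
8^16 ≡ 231^2 = 53361 ≡ 889 (mod 937)
8^32 ≡ 889^2 = 790321 ≡ 430 (mod 937)
8^64 ≡ 430^2 = 184900 ≡ 311 (mod 937)
8^128 ≡ 311^2 = 96721 ≡ 210 (mod 937)
8^256 ≡ 210^2 = 44100 ≡ 61 (mod 937)
8^512 ≡ 61^2 = 3721 ≡ 910 (mod 937)
936 = 512 + 256 + 128 + 32 + 8 in binary powers of 2.
So 8^936 ≡ 910 · 61 · 210 · 430 · 231 ≡ 1 (mod 937).
Since the result is 1, base 8 gives no evidence that 937 is composite.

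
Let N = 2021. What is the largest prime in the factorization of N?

47

2021 = 43 · 47
47 is prime.
So 2021 = 43 · 47; the largest prime factor is 47.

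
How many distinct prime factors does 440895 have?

440895 = 3 · 146965
146965 = 5 · 29393
29393 = 7 · 4199
4199 = 13 · 323
323 = 17 · 19
440895 = 3 · 5 · 7 · 13 · 17 · 19, which has 6 distinct prime factors.

6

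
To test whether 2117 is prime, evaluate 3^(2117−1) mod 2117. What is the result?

3^1 ≡ 3 (mod 2117)
3^2 ≡ 3^2 = 9 ≡ 9 (mod 2117)
3^4 ≡ 9^2 = 81 ≡ 81 (mod 2117)
3^8 ≡ 81^2 = 6561 ≡ 210 (mod 2117)
3^16 ≡ 210^2 = 44100 ≡ 1760 (mod 2117)
3^32 ≡ 1760^2 = 3097600 ≡ 429 (mod 2117)
3^64 ≡ 429^2 = 184041 ≡ 1979 (mod 2117)
3^128 ≡ 1979^2 = 3916441 ≡ 2108 (mod 2117)
3^256 ≡ 2108^2 = 4443664 ≡ 81 (mod 2117)
3^512 ≡ 81^2 = 6561 ≡ 210 (mod 2117)
3^1024 ≡ 210^2 = 44100 ≡ 1760 (mod 2117)
3^2048 ≡ 1760^2 = 3097600 ≡ 429 (mod 2117)
2116 = 2048 + 64 + 4 in binary powers of 2.
So 3^2116 ≡ 429 · 1979 · 81 ≡ 1760 (mod 2117).
Since 1760 ≠ 1, base 3 is a Fermat witness: 2117 is composite.

1760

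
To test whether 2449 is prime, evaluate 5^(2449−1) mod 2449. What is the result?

1985

5^1 ≡ 5 (mod 2449)
5^2 ≡ 5^2 = 25 ≡ 25 (mod 2449)
5^4 ≡ 25^2 = 625 ≡ 625 (mod 2449)
5^8 ≡ 625^2 = 390625 ≡ 1234 (mod 2449)
5^16 ≡ 1234^2 = 1522756 ≡ 1927 (mod 2449)
5^32 ≡ 1927^2 = 3713329 ≡ 645 (mod 2449)
5^64 ≡ 645^2 = 416025 ≡ 2144 (mod 2449)
5^128 ≡ 2144^2 = 4596736 ≡ 2412 (mod 2449)
5^256 ≡ 2412^2 = 5817744 ≡ 1369 (mod 2449)
5^512 ≡ 1369^2 = 1874161 ≡ 676 (mod 2449)
5^1024 ≡ 676^2 = 456976 ≡ 1462 (mod 2449)
5^2048 ≡ 1462^2 = 2137444 ≡ 1916 (mod 2449)
2448 = 2048 + 256 + 128 + 16 in binary powers of 2.
So 5^2448 ≡ 1916 · 1369 · 2412 · 1927 ≡ 1985 (mod 2449).
Since 1985 ≠ 1, base 5 is a Fermat witness: 2449 is composite.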